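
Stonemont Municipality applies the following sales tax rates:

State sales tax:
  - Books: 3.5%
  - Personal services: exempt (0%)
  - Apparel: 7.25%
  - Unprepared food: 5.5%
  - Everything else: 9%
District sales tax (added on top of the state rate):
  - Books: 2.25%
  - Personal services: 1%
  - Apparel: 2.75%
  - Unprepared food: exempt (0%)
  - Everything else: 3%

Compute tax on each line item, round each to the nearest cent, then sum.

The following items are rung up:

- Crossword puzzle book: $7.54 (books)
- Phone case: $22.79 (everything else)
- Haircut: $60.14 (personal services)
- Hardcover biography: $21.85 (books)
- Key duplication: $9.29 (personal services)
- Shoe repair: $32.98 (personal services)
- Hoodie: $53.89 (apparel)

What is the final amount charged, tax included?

Crossword puzzle book $7.54: books → 3.5% + 2.25% district = 5.75% → $0.43
Phone case $22.79: everything else → 9% + 3% district = 12% → $2.73
Haircut $60.14: personal services → 0% + 1% district = 1% → $0.60
Hardcover biography $21.85: books → 3.5% + 2.25% district = 5.75% → $1.26
Key duplication $9.29: personal services → 0% + 1% district = 1% → $0.09
Shoe repair $32.98: personal services → 0% + 1% district = 1% → $0.33
Hoodie $53.89: apparel → 7.25% + 2.75% district = 10% → $5.39
Subtotal = $208.48; tax = $10.83; total due = $219.31

$219.31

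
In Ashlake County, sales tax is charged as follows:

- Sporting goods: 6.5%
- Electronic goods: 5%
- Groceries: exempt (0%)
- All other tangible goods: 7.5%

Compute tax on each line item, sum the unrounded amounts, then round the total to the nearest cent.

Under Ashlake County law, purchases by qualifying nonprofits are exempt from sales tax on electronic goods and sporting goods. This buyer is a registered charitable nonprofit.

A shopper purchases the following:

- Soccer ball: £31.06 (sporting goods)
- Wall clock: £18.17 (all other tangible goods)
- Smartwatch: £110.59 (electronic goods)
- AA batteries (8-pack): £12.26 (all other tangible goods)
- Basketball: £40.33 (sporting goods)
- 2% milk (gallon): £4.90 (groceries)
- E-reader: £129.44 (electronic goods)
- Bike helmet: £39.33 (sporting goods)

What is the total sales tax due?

£2.28

Soccer ball £31.06: sporting goods, buyer-exempt → 0% → £0.00
Wall clock £18.17: all other tangible goods → 7.5% → £1.36275
Smartwatch £110.59: electronic goods, buyer-exempt → 0% → £0.00
AA batteries (8-pack) £12.26: all other tangible goods → 7.5% → £0.9195
Basketball £40.33: sporting goods, buyer-exempt → 0% → £0.00
2% milk (gallon) £4.90: groceries → 0% → £0.00
E-reader £129.44: electronic goods, buyer-exempt → 0% → £0.00
Bike helmet £39.33: sporting goods, buyer-exempt → 0% → £0.00
Unrounded tax sum = £2.28225 → £2.28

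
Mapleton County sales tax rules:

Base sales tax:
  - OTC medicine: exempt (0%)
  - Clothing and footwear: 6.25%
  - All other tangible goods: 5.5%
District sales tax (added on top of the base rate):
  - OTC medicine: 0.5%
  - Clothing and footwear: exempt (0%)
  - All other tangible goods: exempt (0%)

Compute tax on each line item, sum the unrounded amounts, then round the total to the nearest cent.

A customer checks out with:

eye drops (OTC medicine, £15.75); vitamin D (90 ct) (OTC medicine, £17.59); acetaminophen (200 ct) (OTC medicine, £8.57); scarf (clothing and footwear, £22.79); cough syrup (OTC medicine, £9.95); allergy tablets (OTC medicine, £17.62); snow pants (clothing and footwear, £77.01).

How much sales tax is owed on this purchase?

£6.58

Eye drops £15.75: OTC medicine → 0% + 0.5% district = 0.5% → £0.07875
Vitamin D (90 ct) £17.59: OTC medicine → 0% + 0.5% district = 0.5% → £0.08795
Acetaminophen (200 ct) £8.57: OTC medicine → 0% + 0.5% district = 0.5% → £0.04285
Scarf £22.79: clothing and footwear → 6.25% + 0% district = 6.25% → £1.424375
Cough syrup £9.95: OTC medicine → 0% + 0.5% district = 0.5% → £0.04975
Allergy tablets £17.62: OTC medicine → 0% + 0.5% district = 0.5% → £0.0881
Snow pants £77.01: clothing and footwear → 6.25% + 0% district = 6.25% → £4.813125
Unrounded tax sum = £6.5849 → £6.58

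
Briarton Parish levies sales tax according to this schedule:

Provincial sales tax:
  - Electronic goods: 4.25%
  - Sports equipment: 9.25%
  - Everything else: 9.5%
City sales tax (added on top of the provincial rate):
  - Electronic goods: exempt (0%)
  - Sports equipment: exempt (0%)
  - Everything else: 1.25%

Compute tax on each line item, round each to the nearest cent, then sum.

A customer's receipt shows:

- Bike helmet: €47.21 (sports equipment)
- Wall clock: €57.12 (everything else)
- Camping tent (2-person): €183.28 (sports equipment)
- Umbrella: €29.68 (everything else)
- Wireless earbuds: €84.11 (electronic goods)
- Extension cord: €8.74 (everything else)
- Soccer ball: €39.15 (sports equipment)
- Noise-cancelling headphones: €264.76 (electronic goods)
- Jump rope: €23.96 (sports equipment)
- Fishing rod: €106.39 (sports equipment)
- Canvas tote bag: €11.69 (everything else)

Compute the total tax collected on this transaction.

Bike helmet €47.21: sports equipment → 9.25% + 0% city = 9.25% → €4.37
Wall clock €57.12: everything else → 9.5% + 1.25% city = 10.75% → €6.14
Camping tent (2-person) €183.28: sports equipment → 9.25% + 0% city = 9.25% → €16.95
Umbrella €29.68: everything else → 9.5% + 1.25% city = 10.75% → €3.19
Wireless earbuds €84.11: electronic goods → 4.25% + 0% city = 4.25% → €3.57
Extension cord €8.74: everything else → 9.5% + 1.25% city = 10.75% → €0.94
Soccer ball €39.15: sports equipment → 9.25% + 0% city = 9.25% → €3.62
Noise-cancelling headphones €264.76: electronic goods → 4.25% + 0% city = 4.25% → €11.25
Jump rope €23.96: sports equipment → 9.25% + 0% city = 9.25% → €2.22
Fishing rod €106.39: sports equipment → 9.25% + 0% city = 9.25% → €9.84
Canvas tote bag €11.69: everything else → 9.5% + 1.25% city = 10.75% → €1.26
Total tax = €4.37 + €6.14 + €16.95 + €3.19 + €3.57 + €0.94 + €3.62 + €11.25 + €2.22 + €9.84 + €1.26 = €63.35

€63.35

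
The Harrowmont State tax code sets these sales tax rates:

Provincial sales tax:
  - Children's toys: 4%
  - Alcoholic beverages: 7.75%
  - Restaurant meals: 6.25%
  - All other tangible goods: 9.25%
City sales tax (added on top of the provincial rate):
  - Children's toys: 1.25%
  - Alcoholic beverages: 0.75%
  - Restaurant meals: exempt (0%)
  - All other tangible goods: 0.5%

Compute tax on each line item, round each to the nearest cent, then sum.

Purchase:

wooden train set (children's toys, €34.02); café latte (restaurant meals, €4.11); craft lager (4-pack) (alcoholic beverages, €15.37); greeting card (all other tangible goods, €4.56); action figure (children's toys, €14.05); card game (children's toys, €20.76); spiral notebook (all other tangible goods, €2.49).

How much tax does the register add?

€5.87

Wooden train set €34.02: children's toys → 4% + 1.25% city = 5.25% → €1.79
Café latte €4.11: restaurant meals → 6.25% + 0% city = 6.25% → €0.26
Craft lager (4-pack) €15.37: alcoholic beverages → 7.75% + 0.75% city = 8.5% → €1.31
Greeting card €4.56: all other tangible goods → 9.25% + 0.5% city = 9.75% → €0.44
Action figure €14.05: children's toys → 4% + 1.25% city = 5.25% → €0.74
Card game €20.76: children's toys → 4% + 1.25% city = 5.25% → €1.09
Spiral notebook €2.49: all other tangible goods → 9.25% + 0.5% city = 9.75% → €0.24
Total tax = €1.79 + €0.26 + €1.31 + €0.44 + €0.74 + €1.09 + €0.24 = €5.87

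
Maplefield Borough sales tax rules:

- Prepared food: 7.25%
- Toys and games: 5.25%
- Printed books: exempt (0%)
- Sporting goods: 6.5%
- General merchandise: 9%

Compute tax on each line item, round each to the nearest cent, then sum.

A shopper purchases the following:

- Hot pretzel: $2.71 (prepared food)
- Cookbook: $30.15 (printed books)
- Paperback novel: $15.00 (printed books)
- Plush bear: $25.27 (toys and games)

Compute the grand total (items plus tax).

$74.66

Hot pretzel $2.71: prepared food → 7.25% → $0.20
Cookbook $30.15: printed books → 0% → $0.00
Paperback novel $15.00: printed books → 0% → $0.00
Plush bear $25.27: toys and games → 5.25% → $1.33
Subtotal = $73.13; tax = $1.53; total due = $74.66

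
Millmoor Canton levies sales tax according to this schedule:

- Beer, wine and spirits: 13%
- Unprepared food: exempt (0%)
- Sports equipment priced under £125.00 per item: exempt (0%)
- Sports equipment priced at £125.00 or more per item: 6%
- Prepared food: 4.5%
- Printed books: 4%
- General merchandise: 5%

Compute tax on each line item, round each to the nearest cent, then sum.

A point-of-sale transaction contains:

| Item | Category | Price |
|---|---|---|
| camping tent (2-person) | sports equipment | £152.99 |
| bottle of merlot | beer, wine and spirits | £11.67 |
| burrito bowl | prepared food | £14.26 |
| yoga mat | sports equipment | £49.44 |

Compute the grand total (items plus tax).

£239.70

Camping tent (2-person) £152.99: sports equipment, £125.00 or more → 6% → £9.18
Bottle of merlot £11.67: beer, wine and spirits → 13% → £1.52
Burrito bowl £14.26: prepared food → 4.5% → £0.64
Yoga mat £49.44: sports equipment, under £125.00 → 0% → £0.00
Subtotal = £228.36; tax = £11.34; total due = £239.70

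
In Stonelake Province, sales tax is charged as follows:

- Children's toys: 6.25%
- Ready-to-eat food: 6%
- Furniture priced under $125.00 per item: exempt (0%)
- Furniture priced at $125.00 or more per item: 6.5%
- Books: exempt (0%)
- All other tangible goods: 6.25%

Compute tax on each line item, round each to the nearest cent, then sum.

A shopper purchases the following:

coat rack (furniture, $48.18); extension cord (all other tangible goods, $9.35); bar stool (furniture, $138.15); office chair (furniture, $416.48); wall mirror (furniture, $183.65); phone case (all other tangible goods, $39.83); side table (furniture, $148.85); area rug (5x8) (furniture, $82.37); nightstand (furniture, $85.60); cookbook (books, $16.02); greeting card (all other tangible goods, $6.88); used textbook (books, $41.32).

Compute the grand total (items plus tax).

$1277.85

Coat rack $48.18: furniture, under $125.00 → 0% → $0.00
Extension cord $9.35: all other tangible goods → 6.25% → $0.58
Bar stool $138.15: furniture, $125.00 or more → 6.5% → $8.98
Office chair $416.48: furniture, $125.00 or more → 6.5% → $27.07
Wall mirror $183.65: furniture, $125.00 or more → 6.5% → $11.94
Phone case $39.83: all other tangible goods → 6.25% → $2.49
Side table $148.85: furniture, $125.00 or more → 6.5% → $9.68
Area rug (5x8) $82.37: furniture, under $125.00 → 0% → $0.00
Nightstand $85.60: furniture, under $125.00 → 0% → $0.00
Cookbook $16.02: books → 0% → $0.00
Greeting card $6.88: all other tangible goods → 6.25% → $0.43
Used textbook $41.32: books → 0% → $0.00
Subtotal = $1216.68; tax = $61.17; total due = $1277.85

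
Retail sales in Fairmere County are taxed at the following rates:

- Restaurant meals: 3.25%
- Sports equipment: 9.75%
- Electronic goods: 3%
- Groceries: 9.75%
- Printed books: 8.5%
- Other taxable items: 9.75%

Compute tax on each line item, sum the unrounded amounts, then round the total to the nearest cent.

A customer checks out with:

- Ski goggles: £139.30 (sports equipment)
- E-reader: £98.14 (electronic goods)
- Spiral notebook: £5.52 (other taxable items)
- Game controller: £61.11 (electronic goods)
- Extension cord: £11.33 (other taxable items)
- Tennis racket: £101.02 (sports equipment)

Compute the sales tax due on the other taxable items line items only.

Spiral notebook £5.52: other taxable items → 9.75% → £0.5382
Extension cord £11.33: other taxable items → 9.75% → £1.104675
Tax on other taxable items: unrounded sum = £1.642875 → £1.64

£1.64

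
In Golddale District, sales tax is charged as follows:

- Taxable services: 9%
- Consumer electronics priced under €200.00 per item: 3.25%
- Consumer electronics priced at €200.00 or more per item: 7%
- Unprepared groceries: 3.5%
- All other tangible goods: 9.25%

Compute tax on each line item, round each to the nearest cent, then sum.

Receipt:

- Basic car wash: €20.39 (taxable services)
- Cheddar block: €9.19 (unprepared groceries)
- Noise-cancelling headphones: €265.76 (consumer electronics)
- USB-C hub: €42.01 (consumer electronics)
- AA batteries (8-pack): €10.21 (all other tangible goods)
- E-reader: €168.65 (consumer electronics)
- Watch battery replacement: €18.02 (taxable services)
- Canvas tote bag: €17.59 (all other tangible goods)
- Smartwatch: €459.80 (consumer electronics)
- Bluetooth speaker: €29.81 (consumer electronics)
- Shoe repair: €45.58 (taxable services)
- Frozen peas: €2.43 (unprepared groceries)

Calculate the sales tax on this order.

Basic car wash €20.39: taxable services → 9% → €1.84
Cheddar block €9.19: unprepared groceries → 3.5% → €0.32
Noise-cancelling headphones €265.76: consumer electronics, €200.00 or more → 7% → €18.60
USB-C hub €42.01: consumer electronics, under €200.00 → 3.25% → €1.37
AA batteries (8-pack) €10.21: all other tangible goods → 9.25% → €0.94
E-reader €168.65: consumer electronics, under €200.00 → 3.25% → €5.48
Watch battery replacement €18.02: taxable services → 9% → €1.62
Canvas tote bag €17.59: all other tangible goods → 9.25% → €1.63
Smartwatch €459.80: consumer electronics, €200.00 or more → 7% → €32.19
Bluetooth speaker €29.81: consumer electronics, under €200.00 → 3.25% → €0.97
Shoe repair €45.58: taxable services → 9% → €4.10
Frozen peas €2.43: unprepared groceries → 3.5% → €0.09
Total tax = €1.84 + €0.32 + €18.60 + €1.37 + €0.94 + €5.48 + €1.62 + €1.63 + €32.19 + €0.97 + €4.10 + €0.09 = €69.15

€69.15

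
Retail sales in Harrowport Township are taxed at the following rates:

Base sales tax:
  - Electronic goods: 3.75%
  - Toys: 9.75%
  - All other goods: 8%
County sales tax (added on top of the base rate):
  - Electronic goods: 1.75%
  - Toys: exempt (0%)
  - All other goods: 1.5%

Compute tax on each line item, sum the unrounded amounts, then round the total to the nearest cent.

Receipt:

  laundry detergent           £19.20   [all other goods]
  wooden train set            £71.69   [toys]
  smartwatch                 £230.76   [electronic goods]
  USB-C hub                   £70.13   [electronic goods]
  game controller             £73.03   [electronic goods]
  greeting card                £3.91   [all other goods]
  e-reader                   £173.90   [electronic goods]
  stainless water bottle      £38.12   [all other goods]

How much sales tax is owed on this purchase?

Laundry detergent £19.20: all other goods → 8% + 1.5% county = 9.5% → £1.824
Wooden train set £71.69: toys → 9.75% + 0% county = 9.75% → £6.989775
Smartwatch £230.76: electronic goods → 3.75% + 1.75% county = 5.5% → £12.6918
USB-C hub £70.13: electronic goods → 3.75% + 1.75% county = 5.5% → £3.85715
Game controller £73.03: electronic goods → 3.75% + 1.75% county = 5.5% → £4.01665
Greeting card £3.91: all other goods → 8% + 1.5% county = 9.5% → £0.37145
E-reader £173.90: electronic goods → 3.75% + 1.75% county = 5.5% → £9.5645
Stainless water bottle £38.12: all other goods → 8% + 1.5% county = 9.5% → £3.6214
Unrounded tax sum = £42.936725 → £42.94

£42.94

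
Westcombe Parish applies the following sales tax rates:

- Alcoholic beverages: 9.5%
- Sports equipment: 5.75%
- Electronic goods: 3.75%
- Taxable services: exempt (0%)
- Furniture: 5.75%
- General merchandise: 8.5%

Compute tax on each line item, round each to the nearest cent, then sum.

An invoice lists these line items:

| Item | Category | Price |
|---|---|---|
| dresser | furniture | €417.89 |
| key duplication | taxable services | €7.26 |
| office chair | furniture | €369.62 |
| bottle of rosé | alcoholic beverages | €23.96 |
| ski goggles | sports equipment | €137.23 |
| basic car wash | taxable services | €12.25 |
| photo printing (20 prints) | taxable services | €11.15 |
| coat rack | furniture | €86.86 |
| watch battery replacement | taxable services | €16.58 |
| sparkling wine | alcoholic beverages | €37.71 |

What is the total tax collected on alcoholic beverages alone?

Bottle of rosé €23.96: alcoholic beverages → 9.5% → €2.28
Sparkling wine €37.71: alcoholic beverages → 9.5% → €3.58
Tax on alcoholic beverages = €2.28 + €3.58 = €5.86

€5.86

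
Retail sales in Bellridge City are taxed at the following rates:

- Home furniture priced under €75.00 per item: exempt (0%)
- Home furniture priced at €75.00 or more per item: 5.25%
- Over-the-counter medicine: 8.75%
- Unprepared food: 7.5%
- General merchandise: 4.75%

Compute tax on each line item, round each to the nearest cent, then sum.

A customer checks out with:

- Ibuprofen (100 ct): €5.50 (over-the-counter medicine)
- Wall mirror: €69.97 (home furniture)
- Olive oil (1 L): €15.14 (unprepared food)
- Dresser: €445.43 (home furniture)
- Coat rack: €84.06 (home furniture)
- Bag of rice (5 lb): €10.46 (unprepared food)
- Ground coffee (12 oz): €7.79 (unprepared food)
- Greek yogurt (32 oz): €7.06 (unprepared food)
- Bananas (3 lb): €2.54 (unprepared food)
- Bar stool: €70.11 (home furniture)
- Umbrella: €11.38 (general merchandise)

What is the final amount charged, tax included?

€761.48

Ibuprofen (100 ct) €5.50: over-the-counter medicine → 8.75% → €0.48
Wall mirror €69.97: home furniture, under €75.00 → 0% → €0.00
Olive oil (1 L) €15.14: unprepared food → 7.5% → €1.14
Dresser €445.43: home furniture, €75.00 or more → 5.25% → €23.39
Coat rack €84.06: home furniture, €75.00 or more → 5.25% → €4.41
Bag of rice (5 lb) €10.46: unprepared food → 7.5% → €0.78
Ground coffee (12 oz) €7.79: unprepared food → 7.5% → €0.58
Greek yogurt (32 oz) €7.06: unprepared food → 7.5% → €0.53
Bananas (3 lb) €2.54: unprepared food → 7.5% → €0.19
Bar stool €70.11: home furniture, under €75.00 → 0% → €0.00
Umbrella €11.38: general merchandise → 4.75% → €0.54
Subtotal = €729.44; tax = €32.04; total due = €761.48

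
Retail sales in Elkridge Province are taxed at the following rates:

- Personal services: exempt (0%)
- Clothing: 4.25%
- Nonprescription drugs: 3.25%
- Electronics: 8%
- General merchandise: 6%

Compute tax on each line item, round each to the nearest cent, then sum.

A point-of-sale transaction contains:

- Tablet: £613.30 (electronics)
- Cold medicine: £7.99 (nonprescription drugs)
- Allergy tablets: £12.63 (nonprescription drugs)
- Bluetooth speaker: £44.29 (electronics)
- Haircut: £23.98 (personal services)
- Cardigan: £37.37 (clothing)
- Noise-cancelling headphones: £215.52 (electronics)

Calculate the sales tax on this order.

£72.10

Tablet £613.30: electronics → 8% → £49.06
Cold medicine £7.99: nonprescription drugs → 3.25% → £0.26
Allergy tablets £12.63: nonprescription drugs → 3.25% → £0.41
Bluetooth speaker £44.29: electronics → 8% → £3.54
Haircut £23.98: personal services → 0% → £0.00
Cardigan £37.37: clothing → 4.25% → £1.59
Noise-cancelling headphones £215.52: electronics → 8% → £17.24
Total tax = £49.06 + £0.26 + £0.41 + £3.54 + £1.59 + £17.24 = £72.10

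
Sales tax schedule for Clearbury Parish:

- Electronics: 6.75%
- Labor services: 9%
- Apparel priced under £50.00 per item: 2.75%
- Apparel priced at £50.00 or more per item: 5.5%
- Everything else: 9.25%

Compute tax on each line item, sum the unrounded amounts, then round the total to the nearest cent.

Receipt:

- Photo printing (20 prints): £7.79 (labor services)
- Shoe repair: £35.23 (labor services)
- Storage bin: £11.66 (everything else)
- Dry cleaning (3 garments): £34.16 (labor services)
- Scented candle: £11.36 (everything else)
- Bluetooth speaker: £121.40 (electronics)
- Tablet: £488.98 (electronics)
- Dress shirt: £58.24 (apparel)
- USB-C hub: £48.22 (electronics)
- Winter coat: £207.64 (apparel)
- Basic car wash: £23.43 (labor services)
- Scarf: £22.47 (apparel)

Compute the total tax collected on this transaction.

£70.88

Photo printing (20 prints) £7.79: labor services → 9% → £0.7011
Shoe repair £35.23: labor services → 9% → £3.1707
Storage bin £11.66: everything else → 9.25% → £1.07855
Dry cleaning (3 garments) £34.16: labor services → 9% → £3.0744
Scented candle £11.36: everything else → 9.25% → £1.0508
Bluetooth speaker £121.40: electronics → 6.75% → £8.1945
Tablet £488.98: electronics → 6.75% → £33.00615
Dress shirt £58.24: apparel, £50.00 or more → 5.5% → £3.2032
USB-C hub £48.22: electronics → 6.75% → £3.25485
Winter coat £207.64: apparel, £50.00 or more → 5.5% → £11.4202
Basic car wash £23.43: labor services → 9% → £2.1087
Scarf £22.47: apparel, under £50.00 → 2.75% → £0.617925
Unrounded tax sum = £70.881075 → £70.88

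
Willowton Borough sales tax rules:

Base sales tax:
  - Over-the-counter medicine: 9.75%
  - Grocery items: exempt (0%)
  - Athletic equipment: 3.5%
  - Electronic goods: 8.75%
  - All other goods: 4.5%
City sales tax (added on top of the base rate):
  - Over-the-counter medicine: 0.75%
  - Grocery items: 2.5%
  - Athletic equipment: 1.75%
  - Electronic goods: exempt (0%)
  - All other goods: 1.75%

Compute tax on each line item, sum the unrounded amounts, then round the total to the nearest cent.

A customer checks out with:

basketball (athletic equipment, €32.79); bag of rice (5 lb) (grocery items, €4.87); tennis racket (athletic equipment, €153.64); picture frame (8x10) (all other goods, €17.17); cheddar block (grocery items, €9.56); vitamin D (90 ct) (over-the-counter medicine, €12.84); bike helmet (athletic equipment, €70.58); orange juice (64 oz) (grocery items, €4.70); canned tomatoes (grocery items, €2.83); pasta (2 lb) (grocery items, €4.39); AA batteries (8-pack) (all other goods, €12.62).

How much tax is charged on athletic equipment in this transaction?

€13.49

Basketball €32.79: athletic equipment → 3.5% + 1.75% city = 5.25% → €1.721475
Tennis racket €153.64: athletic equipment → 3.5% + 1.75% city = 5.25% → €8.0661
Bike helmet €70.58: athletic equipment → 3.5% + 1.75% city = 5.25% → €3.70545
Tax on athletic equipment: unrounded sum = €13.493025 → €13.49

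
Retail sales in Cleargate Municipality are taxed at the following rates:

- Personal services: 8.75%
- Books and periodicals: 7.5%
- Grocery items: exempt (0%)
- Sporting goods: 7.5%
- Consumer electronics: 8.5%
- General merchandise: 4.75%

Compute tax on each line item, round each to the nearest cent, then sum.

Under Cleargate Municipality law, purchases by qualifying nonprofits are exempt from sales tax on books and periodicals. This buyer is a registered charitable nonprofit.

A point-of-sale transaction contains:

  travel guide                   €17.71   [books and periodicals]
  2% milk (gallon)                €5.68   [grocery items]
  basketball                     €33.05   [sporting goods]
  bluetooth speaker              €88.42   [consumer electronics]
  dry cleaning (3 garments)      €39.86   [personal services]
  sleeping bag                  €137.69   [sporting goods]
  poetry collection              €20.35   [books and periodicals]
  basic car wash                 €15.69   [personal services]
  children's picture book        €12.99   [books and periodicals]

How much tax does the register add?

€25.19

Travel guide €17.71: books and periodicals, buyer-exempt → 0% → €0.00
2% milk (gallon) €5.68: grocery items → 0% → €0.00
Basketball €33.05: sporting goods → 7.5% → €2.48
Bluetooth speaker €88.42: consumer electronics → 8.5% → €7.52
Dry cleaning (3 garments) €39.86: personal services → 8.75% → €3.49
Sleeping bag €137.69: sporting goods → 7.5% → €10.33
Poetry collection €20.35: books and periodicals, buyer-exempt → 0% → €0.00
Basic car wash €15.69: personal services → 8.75% → €1.37
Children's picture book €12.99: books and periodicals, buyer-exempt → 0% → €0.00
Total tax = €2.48 + €7.52 + €3.49 + €10.33 + €1.37 = €25.19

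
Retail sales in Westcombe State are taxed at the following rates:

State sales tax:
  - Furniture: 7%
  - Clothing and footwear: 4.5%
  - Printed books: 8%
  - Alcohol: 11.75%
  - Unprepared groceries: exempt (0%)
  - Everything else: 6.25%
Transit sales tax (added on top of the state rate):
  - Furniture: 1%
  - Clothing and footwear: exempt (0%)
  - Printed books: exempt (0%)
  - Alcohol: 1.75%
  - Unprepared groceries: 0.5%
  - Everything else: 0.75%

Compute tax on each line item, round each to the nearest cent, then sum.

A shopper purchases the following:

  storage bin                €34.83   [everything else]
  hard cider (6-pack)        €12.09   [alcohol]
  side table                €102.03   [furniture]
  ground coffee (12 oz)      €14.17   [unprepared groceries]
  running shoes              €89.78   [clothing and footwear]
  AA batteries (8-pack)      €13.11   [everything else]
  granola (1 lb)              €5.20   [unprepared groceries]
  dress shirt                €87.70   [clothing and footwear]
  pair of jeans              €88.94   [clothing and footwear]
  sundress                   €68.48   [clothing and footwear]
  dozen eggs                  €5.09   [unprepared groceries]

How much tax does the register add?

€28.35

Storage bin €34.83: everything else → 6.25% + 0.75% transit = 7% → €2.44
Hard cider (6-pack) €12.09: alcohol → 11.75% + 1.75% transit = 13.5% → €1.63
Side table €102.03: furniture → 7% + 1% transit = 8% → €8.16
Ground coffee (12 oz) €14.17: unprepared groceries → 0% + 0.5% transit = 0.5% → €0.07
Running shoes €89.78: clothing and footwear → 4.5% + 0% transit = 4.5% → €4.04
AA batteries (8-pack) €13.11: everything else → 6.25% + 0.75% transit = 7% → €0.92
Granola (1 lb) €5.20: unprepared groceries → 0% + 0.5% transit = 0.5% → €0.03
Dress shirt €87.70: clothing and footwear → 4.5% + 0% transit = 4.5% → €3.95
Pair of jeans €88.94: clothing and footwear → 4.5% + 0% transit = 4.5% → €4.00
Sundress €68.48: clothing and footwear → 4.5% + 0% transit = 4.5% → €3.08
Dozen eggs €5.09: unprepared groceries → 0% + 0.5% transit = 0.5% → €0.03
Total tax = €2.44 + €1.63 + €8.16 + €0.07 + €4.04 + €0.92 + €0.03 + €3.95 + €4.00 + €3.08 + €0.03 = €28.35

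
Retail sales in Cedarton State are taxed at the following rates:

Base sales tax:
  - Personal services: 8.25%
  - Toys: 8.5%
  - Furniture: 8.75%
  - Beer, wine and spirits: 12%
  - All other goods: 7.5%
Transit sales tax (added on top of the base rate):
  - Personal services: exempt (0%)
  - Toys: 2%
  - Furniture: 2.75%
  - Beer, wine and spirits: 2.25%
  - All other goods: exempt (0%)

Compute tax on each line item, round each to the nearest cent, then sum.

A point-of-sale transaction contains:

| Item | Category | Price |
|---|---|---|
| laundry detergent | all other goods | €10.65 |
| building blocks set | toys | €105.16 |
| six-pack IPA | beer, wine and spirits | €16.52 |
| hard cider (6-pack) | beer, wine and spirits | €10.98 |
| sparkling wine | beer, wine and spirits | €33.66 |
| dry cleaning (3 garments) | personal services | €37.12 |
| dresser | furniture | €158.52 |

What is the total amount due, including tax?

€414.45

Laundry detergent €10.65: all other goods → 7.5% + 0% transit = 7.5% → €0.80
Building blocks set €105.16: toys → 8.5% + 2% transit = 10.5% → €11.04
Six-pack IPA €16.52: beer, wine and spirits → 12% + 2.25% transit = 14.25% → €2.35
Hard cider (6-pack) €10.98: beer, wine and spirits → 12% + 2.25% transit = 14.25% → €1.56
Sparkling wine €33.66: beer, wine and spirits → 12% + 2.25% transit = 14.25% → €4.80
Dry cleaning (3 garments) €37.12: personal services → 8.25% + 0% transit = 8.25% → €3.06
Dresser €158.52: furniture → 8.75% + 2.75% transit = 11.5% → €18.23
Subtotal = €372.61; tax = €41.84; total due = €414.45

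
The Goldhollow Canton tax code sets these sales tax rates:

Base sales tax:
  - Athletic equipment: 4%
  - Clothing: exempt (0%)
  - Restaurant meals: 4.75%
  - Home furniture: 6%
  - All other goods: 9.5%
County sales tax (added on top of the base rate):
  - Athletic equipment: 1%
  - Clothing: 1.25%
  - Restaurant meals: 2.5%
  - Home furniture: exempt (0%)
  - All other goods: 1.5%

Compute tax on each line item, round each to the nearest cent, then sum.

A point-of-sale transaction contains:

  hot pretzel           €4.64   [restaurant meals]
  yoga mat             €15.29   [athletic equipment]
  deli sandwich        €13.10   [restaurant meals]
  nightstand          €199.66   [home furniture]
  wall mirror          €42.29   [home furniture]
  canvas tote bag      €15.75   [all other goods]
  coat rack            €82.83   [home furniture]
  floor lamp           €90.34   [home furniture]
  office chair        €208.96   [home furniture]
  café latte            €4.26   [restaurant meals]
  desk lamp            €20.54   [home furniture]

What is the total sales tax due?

Hot pretzel €4.64: restaurant meals → 4.75% + 2.5% county = 7.25% → €0.34
Yoga mat €15.29: athletic equipment → 4% + 1% county = 5% → €0.76
Deli sandwich €13.10: restaurant meals → 4.75% + 2.5% county = 7.25% → €0.95
Nightstand €199.66: home furniture → 6% + 0% county = 6% → €11.98
Wall mirror €42.29: home furniture → 6% + 0% county = 6% → €2.54
Canvas tote bag €15.75: all other goods → 9.5% + 1.5% county = 11% → €1.73
Coat rack €82.83: home furniture → 6% + 0% county = 6% → €4.97
Floor lamp €90.34: home furniture → 6% + 0% county = 6% → €5.42
Office chair €208.96: home furniture → 6% + 0% county = 6% → €12.54
Café latte €4.26: restaurant meals → 4.75% + 2.5% county = 7.25% → €0.31
Desk lamp €20.54: home furniture → 6% + 0% county = 6% → €1.23
Total tax = €0.34 + €0.76 + €0.95 + €11.98 + €2.54 + €1.73 + €4.97 + €5.42 + €12.54 + €0.31 + €1.23 = €42.77

€42.77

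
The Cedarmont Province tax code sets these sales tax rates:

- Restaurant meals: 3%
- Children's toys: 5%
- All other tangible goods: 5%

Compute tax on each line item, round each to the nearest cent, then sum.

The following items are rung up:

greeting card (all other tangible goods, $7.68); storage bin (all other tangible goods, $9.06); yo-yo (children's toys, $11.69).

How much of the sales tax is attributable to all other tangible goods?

Greeting card $7.68: all other tangible goods → 5% → $0.38
Storage bin $9.06: all other tangible goods → 5% → $0.45
Tax on all other tangible goods = $0.38 + $0.45 = $0.83

$0.83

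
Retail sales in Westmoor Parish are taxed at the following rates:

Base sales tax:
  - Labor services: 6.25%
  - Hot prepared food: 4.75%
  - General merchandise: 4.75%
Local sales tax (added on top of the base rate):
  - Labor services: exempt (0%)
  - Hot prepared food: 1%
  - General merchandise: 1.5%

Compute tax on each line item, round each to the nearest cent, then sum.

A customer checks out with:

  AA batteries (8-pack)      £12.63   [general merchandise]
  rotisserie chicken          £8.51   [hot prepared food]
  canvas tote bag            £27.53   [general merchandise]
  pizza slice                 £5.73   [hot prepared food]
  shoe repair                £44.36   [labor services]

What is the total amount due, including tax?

AA batteries (8-pack) £12.63: general merchandise → 4.75% + 1.5% local = 6.25% → £0.79
Rotisserie chicken £8.51: hot prepared food → 4.75% + 1% local = 5.75% → £0.49
Canvas tote bag £27.53: general merchandise → 4.75% + 1.5% local = 6.25% → £1.72
Pizza slice £5.73: hot prepared food → 4.75% + 1% local = 5.75% → £0.33
Shoe repair £44.36: labor services → 6.25% + 0% local = 6.25% → £2.77
Subtotal = £98.76; tax = £6.10; total due = £104.86

£104.86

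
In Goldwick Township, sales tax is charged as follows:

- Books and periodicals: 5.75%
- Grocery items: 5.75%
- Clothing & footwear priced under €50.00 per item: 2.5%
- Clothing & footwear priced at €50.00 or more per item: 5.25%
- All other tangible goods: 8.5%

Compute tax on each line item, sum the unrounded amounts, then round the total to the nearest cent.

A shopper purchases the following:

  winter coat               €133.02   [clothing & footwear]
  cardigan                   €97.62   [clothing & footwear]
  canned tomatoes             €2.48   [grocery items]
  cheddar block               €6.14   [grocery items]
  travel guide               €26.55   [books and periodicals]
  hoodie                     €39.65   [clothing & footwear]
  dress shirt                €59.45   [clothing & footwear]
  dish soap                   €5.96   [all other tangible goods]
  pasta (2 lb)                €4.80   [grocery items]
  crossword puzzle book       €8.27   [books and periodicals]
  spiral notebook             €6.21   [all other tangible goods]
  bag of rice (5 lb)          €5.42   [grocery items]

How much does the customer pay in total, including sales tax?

Winter coat €133.02: clothing & footwear, €50.00 or more → 5.25% → €6.98355
Cardigan €97.62: clothing & footwear, €50.00 or more → 5.25% → €5.12505
Canned tomatoes €2.48: grocery items → 5.75% → €0.1426
Cheddar block €6.14: grocery items → 5.75% → €0.35305
Travel guide €26.55: books and periodicals → 5.75% → €1.526625
Hoodie €39.65: clothing & footwear, under €50.00 → 2.5% → €0.99125
Dress shirt €59.45: clothing & footwear, €50.00 or more → 5.25% → €3.121125
Dish soap €5.96: all other tangible goods → 8.5% → €0.5066
Pasta (2 lb) €4.80: grocery items → 5.75% → €0.276
Crossword puzzle book €8.27: books and periodicals → 5.75% → €0.475525
Spiral notebook €6.21: all other tangible goods → 8.5% → €0.52785
Bag of rice (5 lb) €5.42: grocery items → 5.75% → €0.31165
Subtotal = €395.57; unrounded tax = €20.340875 → €20.34; total due = €415.91

€415.91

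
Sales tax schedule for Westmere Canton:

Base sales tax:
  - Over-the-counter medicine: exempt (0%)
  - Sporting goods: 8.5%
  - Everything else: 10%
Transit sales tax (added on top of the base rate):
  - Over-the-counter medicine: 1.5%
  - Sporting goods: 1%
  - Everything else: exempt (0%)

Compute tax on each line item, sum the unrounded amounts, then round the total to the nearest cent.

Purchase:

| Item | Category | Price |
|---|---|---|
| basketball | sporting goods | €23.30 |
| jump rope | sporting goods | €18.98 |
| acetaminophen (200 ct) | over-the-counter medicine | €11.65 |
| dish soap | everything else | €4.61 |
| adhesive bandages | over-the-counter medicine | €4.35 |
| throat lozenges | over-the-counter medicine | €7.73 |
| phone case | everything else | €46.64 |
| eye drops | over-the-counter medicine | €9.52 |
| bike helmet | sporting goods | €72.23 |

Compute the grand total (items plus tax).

Basketball €23.30: sporting goods → 8.5% + 1% transit = 9.5% → €2.2135
Jump rope €18.98: sporting goods → 8.5% + 1% transit = 9.5% → €1.8031
Acetaminophen (200 ct) €11.65: over-the-counter medicine → 0% + 1.5% transit = 1.5% → €0.17475
Dish soap €4.61: everything else → 10% + 0% transit = 10% → €0.461
Adhesive bandages €4.35: over-the-counter medicine → 0% + 1.5% transit = 1.5% → €0.06525
Throat lozenges €7.73: over-the-counter medicine → 0% + 1.5% transit = 1.5% → €0.11595
Phone case €46.64: everything else → 10% + 0% transit = 10% → €4.664
Eye drops €9.52: over-the-counter medicine → 0% + 1.5% transit = 1.5% → €0.1428
Bike helmet €72.23: sporting goods → 8.5% + 1% transit = 9.5% → €6.86185
Subtotal = €199.01; unrounded tax = €16.5022 → €16.50; total due = €215.51

€215.51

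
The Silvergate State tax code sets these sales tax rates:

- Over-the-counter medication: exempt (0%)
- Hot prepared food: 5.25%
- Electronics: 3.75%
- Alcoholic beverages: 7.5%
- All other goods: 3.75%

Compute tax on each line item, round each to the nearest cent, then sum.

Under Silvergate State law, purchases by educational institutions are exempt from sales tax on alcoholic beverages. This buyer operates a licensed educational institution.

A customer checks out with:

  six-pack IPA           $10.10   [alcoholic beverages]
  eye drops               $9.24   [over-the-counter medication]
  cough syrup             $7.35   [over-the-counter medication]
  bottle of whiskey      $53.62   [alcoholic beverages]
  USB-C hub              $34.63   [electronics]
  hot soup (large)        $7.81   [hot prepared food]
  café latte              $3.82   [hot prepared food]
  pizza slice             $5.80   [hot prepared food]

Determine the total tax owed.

Six-pack IPA $10.10: alcoholic beverages, buyer-exempt → 0% → $0.00
Eye drops $9.24: over-the-counter medication → 0% → $0.00
Cough syrup $7.35: over-the-counter medication → 0% → $0.00
Bottle of whiskey $53.62: alcoholic beverages, buyer-exempt → 0% → $0.00
USB-C hub $34.63: electronics → 3.75% → $1.30
Hot soup (large) $7.81: hot prepared food → 5.25% → $0.41
Café latte $3.82: hot prepared food → 5.25% → $0.20
Pizza slice $5.80: hot prepared food → 5.25% → $0.30
Total tax = $1.30 + $0.41 + $0.20 + $0.30 = $2.21

$2.21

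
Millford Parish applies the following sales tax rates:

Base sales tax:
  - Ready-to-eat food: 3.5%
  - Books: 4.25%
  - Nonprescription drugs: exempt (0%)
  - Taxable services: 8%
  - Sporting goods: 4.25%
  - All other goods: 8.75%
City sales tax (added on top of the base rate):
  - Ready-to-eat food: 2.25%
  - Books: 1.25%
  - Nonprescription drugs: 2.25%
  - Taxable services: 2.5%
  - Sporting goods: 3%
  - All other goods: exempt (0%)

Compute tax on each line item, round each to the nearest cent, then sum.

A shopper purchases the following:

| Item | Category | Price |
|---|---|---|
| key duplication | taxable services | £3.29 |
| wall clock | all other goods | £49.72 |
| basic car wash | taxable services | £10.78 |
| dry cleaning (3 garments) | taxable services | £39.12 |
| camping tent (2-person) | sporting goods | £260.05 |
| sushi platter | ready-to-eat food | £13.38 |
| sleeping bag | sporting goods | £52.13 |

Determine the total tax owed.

£33.34

Key duplication £3.29: taxable services → 8% + 2.5% city = 10.5% → £0.35
Wall clock £49.72: all other goods → 8.75% + 0% city = 8.75% → £4.35
Basic car wash £10.78: taxable services → 8% + 2.5% city = 10.5% → £1.13
Dry cleaning (3 garments) £39.12: taxable services → 8% + 2.5% city = 10.5% → £4.11
Camping tent (2-person) £260.05: sporting goods → 4.25% + 3% city = 7.25% → £18.85
Sushi platter £13.38: ready-to-eat food → 3.5% + 2.25% city = 5.75% → £0.77
Sleeping bag £52.13: sporting goods → 4.25% + 3% city = 7.25% → £3.78
Total tax = £0.35 + £4.35 + £1.13 + £4.11 + £18.85 + £0.77 + £3.78 = £33.34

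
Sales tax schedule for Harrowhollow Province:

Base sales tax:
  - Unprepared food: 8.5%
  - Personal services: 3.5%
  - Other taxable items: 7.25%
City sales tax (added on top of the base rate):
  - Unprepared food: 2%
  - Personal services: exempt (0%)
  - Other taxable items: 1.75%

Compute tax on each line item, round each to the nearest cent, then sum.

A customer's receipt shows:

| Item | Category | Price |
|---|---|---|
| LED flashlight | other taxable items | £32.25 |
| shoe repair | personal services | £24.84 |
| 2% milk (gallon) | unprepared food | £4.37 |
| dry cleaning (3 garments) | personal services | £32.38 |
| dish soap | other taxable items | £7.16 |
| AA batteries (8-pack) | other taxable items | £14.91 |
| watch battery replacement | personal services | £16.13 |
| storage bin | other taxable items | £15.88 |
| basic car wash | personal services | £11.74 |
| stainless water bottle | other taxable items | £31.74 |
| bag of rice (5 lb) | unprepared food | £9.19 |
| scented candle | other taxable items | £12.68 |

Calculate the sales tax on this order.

£14.70

LED flashlight £32.25: other taxable items → 7.25% + 1.75% city = 9% → £2.90
Shoe repair £24.84: personal services → 3.5% + 0% city = 3.5% → £0.87
2% milk (gallon) £4.37: unprepared food → 8.5% + 2% city = 10.5% → £0.46
Dry cleaning (3 garments) £32.38: personal services → 3.5% + 0% city = 3.5% → £1.13
Dish soap £7.16: other taxable items → 7.25% + 1.75% city = 9% → £0.64
AA batteries (8-pack) £14.91: other taxable items → 7.25% + 1.75% city = 9% → £1.34
Watch battery replacement £16.13: personal services → 3.5% + 0% city = 3.5% → £0.56
Storage bin £15.88: other taxable items → 7.25% + 1.75% city = 9% → £1.43
Basic car wash £11.74: personal services → 3.5% + 0% city = 3.5% → £0.41
Stainless water bottle £31.74: other taxable items → 7.25% + 1.75% city = 9% → £2.86
Bag of rice (5 lb) £9.19: unprepared food → 8.5% + 2% city = 10.5% → £0.96
Scented candle £12.68: other taxable items → 7.25% + 1.75% city = 9% → £1.14
Total tax = £2.90 + £0.87 + £0.46 + £1.13 + £0.64 + £1.34 + £0.56 + £1.43 + £0.41 + £2.86 + £0.96 + £1.14 = £14.70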